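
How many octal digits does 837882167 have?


837882167 in base 8 = 6174210467
Number of digits = 10

10 digits (base 8)


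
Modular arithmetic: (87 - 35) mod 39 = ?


87 - 35 = 52
52 mod 39 = 13


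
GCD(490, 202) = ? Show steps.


490 = 2 * 202 + 86
202 = 2 * 86 + 30
86 = 2 * 30 + 26
30 = 1 * 26 + 4
26 = 6 * 4 + 2
4 = 2 * 2 + 0
GCD = 2


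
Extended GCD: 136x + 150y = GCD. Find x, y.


Tabular extended Euclidean (each row: r = 136*s + 150*t):
r=136, s=1, t=0
r=150, s=0, t=1
q=0: r=136, s=1, t=0   [136*(1) + 150*(0) = 136]
q=1: r=14, s=-1, t=1   [136*(-1) + 150*(1) = 14]
q=9: r=10, s=10, t=-9   [136*(10) + 150*(-9) = 10]
q=1: r=4, s=-11, t=10   [136*(-11) + 150*(10) = 4]
q=2: r=2, s=32, t=-29   [136*(32) + 150*(-29) = 2]
q=2: r=0, s=-75, t=68   [136*(-75) + 150*(68) = 0]
GCD = 2; from the row with r=2: x=32, y=-29
Check: 136*(32) + 150*(-29) = 4352 - 4350 = 2

GCD = 2, x = 32, y = -29


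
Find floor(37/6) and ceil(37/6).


37/6 = 6.1667
floor = 6
ceil = 7

floor = 6, ceil = 7


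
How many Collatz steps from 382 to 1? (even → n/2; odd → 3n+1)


382 → 191 → 574 → 287 → 862 → 431 → 1294 → 647 → 1942 → 971 → 2914 → 1457 → 4372 → 2186 → 1093 → 3280 → 1640 → 820 → 410 → 205 → 616 → 308 → 154 → 77 → 232 → 116 → 58 → 29 → 88 → 44 → 22 → 11 → 34 → 17 → 52 → 26 → 13 → 40 → 20 → 10 → 5 → 16 → 8 → 4 → 2 → 1
Total steps = 45

45 steps


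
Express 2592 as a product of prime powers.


2592 / 2 = 1296
1296 / 2 = 648
648 / 2 = 324
324 / 2 = 162
162 / 2 = 81
81 / 3 = 27
27 / 3 = 9
9 / 3 = 3
3 / 3 = 1
2592 = 2^5 × 3^4


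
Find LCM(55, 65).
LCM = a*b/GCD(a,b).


GCD(55, 65) = 5
LCM = 55*65/5 = 3575/5 = 715

LCM = 715


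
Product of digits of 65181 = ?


6 × 5 × 1 × 8 × 1 = 240


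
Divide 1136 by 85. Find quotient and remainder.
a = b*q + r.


1136 = 85 * 13 + 31
Check: 1105 + 31 = 1136

q = 13, r = 31


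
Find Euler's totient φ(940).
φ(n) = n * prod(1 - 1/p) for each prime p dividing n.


940 = 2^2 × 5 × 47
Prime factors: 2, 5, 47
φ(940) = 940 × (1-1/2) × (1-1/5) × (1-1/47)
= 940 × 1/2 × 4/5 × 46/47 = 368

φ(940) = 368


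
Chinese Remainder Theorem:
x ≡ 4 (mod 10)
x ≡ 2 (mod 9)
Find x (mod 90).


M = 10*9 = 90
M1 = M/10 = 9, M2 = M/9 = 10
M1^(-1) mod 10 = 9, M2^(-1) mod 9 = 1
x = 4*9*9 + 2*10*1 = 344
344 mod 90 = 74
Check: 74 mod 10 = 4 ✓, 74 mod 9 = 2 ✓

x ≡ 74 (mod 90)


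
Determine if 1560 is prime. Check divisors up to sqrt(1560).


1560 / 2 = 780 (exact division)
1560 is NOT prime.

No, 1560 is not prime


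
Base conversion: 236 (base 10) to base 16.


236 (base 10) = 236 (decimal)
236 (decimal) = EC (base 16)


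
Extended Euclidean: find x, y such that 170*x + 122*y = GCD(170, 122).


Tabular extended Euclidean (each row: r = 170*s + 122*t):
r=170, s=1, t=0
r=122, s=0, t=1
q=1: r=48, s=1, t=-1   [170*(1) + 122*(-1) = 48]
q=2: r=26, s=-2, t=3   [170*(-2) + 122*(3) = 26]
q=1: r=22, s=3, t=-4   [170*(3) + 122*(-4) = 22]
q=1: r=4, s=-5, t=7   [170*(-5) + 122*(7) = 4]
q=5: r=2, s=28, t=-39   [170*(28) + 122*(-39) = 2]
q=2: r=0, s=-61, t=85   [170*(-61) + 122*(85) = 0]
GCD = 2; from the row with r=2: x=28, y=-39
Check: 170*(28) + 122*(-39) = 4760 - 4758 = 2

GCD = 2, x = 28, y = -39


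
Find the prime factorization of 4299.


4299 / 3 = 1433
1433 / 1433 = 1
4299 = 3 × 1433


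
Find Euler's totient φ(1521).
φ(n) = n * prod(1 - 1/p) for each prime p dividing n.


1521 = 3^2 × 13^2
Prime factors: 3, 13
φ(1521) = 1521 × (1-1/3) × (1-1/13)
= 1521 × 2/3 × 12/13 = 936

φ(1521) = 936


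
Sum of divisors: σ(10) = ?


Divisors of 10: 1, 2, 5, 10
Sum = 1 + 2 + 5 + 10 = 18

σ(10) = 18


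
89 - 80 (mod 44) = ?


89 - 80 = 9
9 mod 44 = 9


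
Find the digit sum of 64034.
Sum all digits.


6 + 4 + 0 + 3 + 4 = 17


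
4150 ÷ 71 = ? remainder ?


4150 = 71 * 58 + 32
Check: 4118 + 32 = 4150

q = 58, r = 32


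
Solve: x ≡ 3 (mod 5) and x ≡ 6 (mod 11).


M = 5*11 = 55
M1 = M/5 = 11, M2 = M/11 = 5
M1^(-1) mod 5 = 1, M2^(-1) mod 11 = 9
x = 3*11*1 + 6*5*9 = 303
303 mod 55 = 28
Check: 28 mod 5 = 3 ✓, 28 mod 11 = 6 ✓

x ≡ 28 (mod 55)


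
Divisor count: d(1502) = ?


1502 = 2^1 × 751^1
d(1502) = (1+1) × (1+1) = 4

4 divisors


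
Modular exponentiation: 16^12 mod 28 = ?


16^1 mod 28 = 16
16^2 mod 28 = 4
16^3 mod 28 = 8
16^4 mod 28 = 16
16^5 mod 28 = 4
16^6 mod 28 = 8
16^7 mod 28 = 16
16^8 mod 28 = 4
16^9 mod 28 = 8
16^10 mod 28 = 16
16^11 mod 28 = 4
16^12 mod 28 = 8


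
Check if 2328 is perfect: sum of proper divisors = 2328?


Proper divisors of 2328: 1, 2, 3, 4, 6, 8, 12, 24, 97, 194, 291, 388, 582, 776, 1164
Sum = 1 + 2 + 3 + 4 + 6 + 8 + 12 + 24 + 97 + 194 + 291 + 388 + 582 + 776 + 1164 = 3552

No, 2328 is not perfect (3552 ≠ 2328)


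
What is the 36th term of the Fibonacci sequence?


Sequence: 1, 1, 2, 3, 5, 8, 13, 21, 34, 55, 89, 144, 233, 377, 610, 987, 1597, 2584, 4181, 6765, 10946, 17711, 28657, 46368, 75025, 121393, 196418, 317811, 514229, 832040, 1346269, 2178309, 3524578, 5702887, 9227465, 14930352
F(36) = 14930352


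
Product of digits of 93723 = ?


9 × 3 × 7 × 2 × 3 = 1134


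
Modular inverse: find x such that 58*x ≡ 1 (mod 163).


Use the extended Euclidean algorithm on (163, 58); each row r = 163*s + 58*t:
r=163, s=1, t=0
r=58, s=0, t=1
q=2: r=47, s=1, t=-2   [163*(1) + 58*(-2) = 47]
q=1: r=11, s=-1, t=3   [163*(-1) + 58*(3) = 11]
q=4: r=3, s=5, t=-14   [163*(5) + 58*(-14) = 3]
q=3: r=2, s=-16, t=45   [163*(-16) + 58*(45) = 2]
q=1: r=1, s=21, t=-59   [163*(21) + 58*(-59) = 1]
q=2: r=0, s=-58, t=163   [163*(-58) + 58*(163) = 0]
GCD = 1 with t = -59, so 58*(-59) ≡ 1 (mod 163)
Inverse = -59 mod 163 = 104
Check: 58 * 104 = 6032 ≡ 1 (mod 163)

58^(-1) ≡ 104 (mod 163)


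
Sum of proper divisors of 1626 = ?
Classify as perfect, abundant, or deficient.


Proper divisors: 1, 2, 3, 6, 271, 542, 813
Sum = 1 + 2 + 3 + 6 + 271 + 542 + 813 = 1638
1638 > 1626 → abundant

s(1626) = 1638 (abundant)


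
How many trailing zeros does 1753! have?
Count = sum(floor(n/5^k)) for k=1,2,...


floor(1753/5) = 350
floor(1753/25) = 70
floor(1753/125) = 14
floor(1753/625) = 2
Total = 436

436 trailing zeros


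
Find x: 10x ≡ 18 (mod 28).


GCD(10, 28) = 2 divides 18
Divide: 5x ≡ 9 (mod 14)
x ≡ 13 (mod 14)


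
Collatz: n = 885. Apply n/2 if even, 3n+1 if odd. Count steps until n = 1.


885 → 2656 → 1328 → 664 → 332 → 166 → 83 → 250 → 125 → 376 → 188 → 94 → 47 → 142 → 71 → 214 → 107 → 322 → 161 → 484 → 242 → 121 → 364 → 182 → 91 → 274 → 137 → 412 → 206 → 103 → 310 → 155 → 466 → 233 → 700 → 350 → 175 → 526 → 263 → 790 → 395 → 1186 → 593 → 1780 → 890 → 445 → 1336 → 668 → 334 → 167 → 502 → 251 → 754 → 377 → 1132 → 566 → 283 → 850 → 425 → 1276 → 638 → 319 → 958 → 479 → 1438 → 719 → 2158 → 1079 → 3238 → 1619 → 4858 → 2429 → 7288 → 3644 → 1822 → 911 → 2734 → 1367 → 4102 → 2051 → 6154 → 3077 → 9232 → 4616 → 2308 → 1154 → 577 → 1732 → 866 → 433 → 1300 → 650 → 325 → 976 → 488 → 244 → 122 → 61 → 184 → 92 → 46 → 23 → 70 → 35 → 106 → 53 → 160 → 80 → 40 → 20 → 10 → 5 → 16 → 8 → 4 → 2 → 1
Total steps = 116

116 steps


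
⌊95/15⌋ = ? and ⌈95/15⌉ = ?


95/15 = 6.3333
floor = 6
ceil = 7

floor = 6, ceil = 7


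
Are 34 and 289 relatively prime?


Euclidean algorithm:
289 = 8 * 34 + 17
34 = 2 * 17 + 0
GCD(34, 289) = 17

No, not coprime (GCD = 17)


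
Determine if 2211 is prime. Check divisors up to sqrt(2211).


2211 / 3 = 737 (exact division)
2211 is NOT prime.

No, 2211 is not prime


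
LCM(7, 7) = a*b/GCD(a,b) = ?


GCD(7, 7) = 7
LCM = 7*7/7 = 49/7 = 7

LCM = 7


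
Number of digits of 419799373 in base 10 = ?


419799373 has 9 digits in base 10
floor(log10(419799373)) + 1 = floor(8.6230) + 1 = 9

9 digits (base 10)


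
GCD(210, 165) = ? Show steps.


210 = 1 * 165 + 45
165 = 3 * 45 + 30
45 = 1 * 30 + 15
30 = 2 * 15 + 0
GCD = 15


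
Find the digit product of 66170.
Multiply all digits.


6 × 6 × 1 × 7 × 0 = 0


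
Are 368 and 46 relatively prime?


Euclidean algorithm:
368 = 8 * 46 + 0
GCD(368, 46) = 46

No, not coprime (GCD = 46)


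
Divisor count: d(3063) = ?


3063 = 3^1 × 1021^1
d(3063) = (1+1) × (1+1) = 4

4 divisors


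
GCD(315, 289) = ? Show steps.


315 = 1 * 289 + 26
289 = 11 * 26 + 3
26 = 8 * 3 + 2
3 = 1 * 2 + 1
2 = 2 * 1 + 0
GCD = 1


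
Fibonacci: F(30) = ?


Sequence: 1, 1, 2, 3, 5, 8, 13, 21, 34, 55, 89, 144, 233, 377, 610, 987, 1597, 2584, 4181, 6765, 10946, 17711, 28657, 46368, 75025, 121393, 196418, 317811, 514229, 832040
F(30) = 832040


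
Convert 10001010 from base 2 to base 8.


10001010 (base 2) = 138 (decimal)
138 (decimal) = 212 (base 8)


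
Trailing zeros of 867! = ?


floor(867/5) = 173
floor(867/25) = 34
floor(867/125) = 6
floor(867/625) = 1
Total = 214

214 trailing zeros


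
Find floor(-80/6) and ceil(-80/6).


-80/6 = -13.3333
floor = -14
ceil = -13

floor = -14, ceil = -13


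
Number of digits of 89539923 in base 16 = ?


89539923 in base 16 = 5564553
Number of digits = 7

7 digits (base 16)


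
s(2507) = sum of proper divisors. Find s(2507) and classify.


Proper divisors: 1, 23, 109
Sum = 1 + 23 + 109 = 133
133 < 2507 → deficient

s(2507) = 133 (deficient)


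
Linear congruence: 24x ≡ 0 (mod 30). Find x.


GCD(24, 30) = 6 divides 0
Divide: 4x ≡ 0 (mod 5)
x ≡ 0 (mod 5)


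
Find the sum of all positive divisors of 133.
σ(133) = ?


Divisors of 133: 1, 7, 19, 133
Sum = 1 + 7 + 19 + 133 = 160

σ(133) = 160


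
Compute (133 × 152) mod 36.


133 × 152 = 20216
20216 mod 36 = 20


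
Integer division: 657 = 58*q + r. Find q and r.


657 = 58 * 11 + 19
Check: 638 + 19 = 657

q = 11, r = 19


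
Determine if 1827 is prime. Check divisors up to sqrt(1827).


1827 / 3 = 609 (exact division)
1827 is NOT prime.

No, 1827 is not prime


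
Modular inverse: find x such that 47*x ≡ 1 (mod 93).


Use the extended Euclidean algorithm on (93, 47); each row r = 93*s + 47*t:
r=93, s=1, t=0
r=47, s=0, t=1
q=1: r=46, s=1, t=-1   [93*(1) + 47*(-1) = 46]
q=1: r=1, s=-1, t=2   [93*(-1) + 47*(2) = 1]
q=46: r=0, s=47, t=-93   [93*(47) + 47*(-93) = 0]
GCD = 1 with t = 2, so 47*(2) ≡ 1 (mod 93)
Inverse = 2 mod 93 = 2
Check: 47 * 2 = 94 ≡ 1 (mod 93)

47^(-1) ≡ 2 (mod 93)


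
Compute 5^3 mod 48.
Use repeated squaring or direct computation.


5^1 mod 48 = 5
5^2 mod 48 = 25
5^3 mod 48 = 29


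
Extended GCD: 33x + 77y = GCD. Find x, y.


Tabular extended Euclidean (each row: r = 33*s + 77*t):
r=33, s=1, t=0
r=77, s=0, t=1
q=0: r=33, s=1, t=0   [33*(1) + 77*(0) = 33]
q=2: r=11, s=-2, t=1   [33*(-2) + 77*(1) = 11]
q=3: r=0, s=7, t=-3   [33*(7) + 77*(-3) = 0]
GCD = 11; from the row with r=11: x=-2, y=1
Check: 33*(-2) + 77*(1) = -66 + 77 = 11

GCD = 11, x = -2, y = 1


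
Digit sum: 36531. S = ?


3 + 6 + 5 + 3 + 1 = 18


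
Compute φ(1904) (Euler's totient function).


1904 = 2^4 × 7 × 17
Prime factors: 2, 7, 17
φ(1904) = 1904 × (1-1/2) × (1-1/7) × (1-1/17)
= 1904 × 1/2 × 6/7 × 16/17 = 768

φ(1904) = 768


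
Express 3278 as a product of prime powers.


3278 / 2 = 1639
1639 / 11 = 149
149 / 149 = 1
3278 = 2 × 11 × 149


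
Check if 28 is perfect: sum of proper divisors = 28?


Proper divisors of 28: 1, 2, 4, 7, 14
Sum = 1 + 2 + 4 + 7 + 14 = 28

Yes, 28 is perfect (28 = 28)


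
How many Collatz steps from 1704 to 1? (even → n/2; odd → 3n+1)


1704 → 852 → 426 → 213 → 640 → 320 → 160 → 80 → 40 → 20 → 10 → 5 → 16 → 8 → 4 → 2 → 1
Total steps = 16

16 steps


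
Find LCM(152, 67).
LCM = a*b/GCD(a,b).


GCD(152, 67) = 1
LCM = 152*67/1 = 10184/1 = 10184

LCM = 10184


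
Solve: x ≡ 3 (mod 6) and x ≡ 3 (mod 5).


M = 6*5 = 30
M1 = M/6 = 5, M2 = M/5 = 6
M1^(-1) mod 6 = 5, M2^(-1) mod 5 = 1
x = 3*5*5 + 3*6*1 = 93
93 mod 30 = 3
Check: 3 mod 6 = 3 ✓, 3 mod 5 = 3 ✓

x ≡ 3 (mod 30)


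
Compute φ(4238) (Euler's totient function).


4238 = 2 × 13 × 163
Prime factors: 2, 13, 163
φ(4238) = 4238 × (1-1/2) × (1-1/13) × (1-1/163)
= 4238 × 1/2 × 12/13 × 162/163 = 1944

φ(4238) = 1944


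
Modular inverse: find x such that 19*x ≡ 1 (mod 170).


Use the extended Euclidean algorithm on (170, 19); each row r = 170*s + 19*t:
r=170, s=1, t=0
r=19, s=0, t=1
q=8: r=18, s=1, t=-8   [170*(1) + 19*(-8) = 18]
q=1: r=1, s=-1, t=9   [170*(-1) + 19*(9) = 1]
q=18: r=0, s=19, t=-170   [170*(19) + 19*(-170) = 0]
GCD = 1 with t = 9, so 19*(9) ≡ 1 (mod 170)
Inverse = 9 mod 170 = 9
Check: 19 * 9 = 171 ≡ 1 (mod 170)

19^(-1) ≡ 9 (mod 170)


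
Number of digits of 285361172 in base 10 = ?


285361172 has 9 digits in base 10
floor(log10(285361172)) + 1 = floor(8.4554) + 1 = 9

9 digits (base 10)


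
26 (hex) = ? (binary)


26 (base 16) = 38 (decimal)
38 (decimal) = 100110 (base 2)


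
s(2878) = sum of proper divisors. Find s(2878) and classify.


Proper divisors: 1, 2, 1439
Sum = 1 + 2 + 1439 = 1442
1442 < 2878 → deficient

s(2878) = 1442 (deficient)


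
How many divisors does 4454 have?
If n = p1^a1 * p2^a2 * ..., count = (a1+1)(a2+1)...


4454 = 2^1 × 17^1 × 131^1
d(4454) = (1+1) × (1+1) × (1+1) = 8

8 divisors


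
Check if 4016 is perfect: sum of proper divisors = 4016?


Proper divisors of 4016: 1, 2, 4, 8, 16, 251, 502, 1004, 2008
Sum = 1 + 2 + 4 + 8 + 16 + 251 + 502 + 1004 + 2008 = 3796

No, 4016 is not perfect (3796 ≠ 4016)


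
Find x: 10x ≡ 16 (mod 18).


GCD(10, 18) = 2 divides 16
Divide: 5x ≡ 8 (mod 9)
x ≡ 7 (mod 9)


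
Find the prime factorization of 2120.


2120 / 2 = 1060
1060 / 2 = 530
530 / 2 = 265
265 / 5 = 53
53 / 53 = 1
2120 = 2^3 × 5 × 53


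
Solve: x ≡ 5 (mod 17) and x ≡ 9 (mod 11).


M = 17*11 = 187
M1 = M/17 = 11, M2 = M/11 = 17
M1^(-1) mod 17 = 14, M2^(-1) mod 11 = 2
x = 5*11*14 + 9*17*2 = 1076
1076 mod 187 = 141
Check: 141 mod 17 = 5 ✓, 141 mod 11 = 9 ✓

x ≡ 141 (mod 187)


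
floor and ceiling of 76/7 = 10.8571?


76/7 = 10.8571
floor = 10
ceil = 11

floor = 10, ceil = 11


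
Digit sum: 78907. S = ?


7 + 8 + 9 + 0 + 7 = 31


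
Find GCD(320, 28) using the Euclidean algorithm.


320 = 11 * 28 + 12
28 = 2 * 12 + 4
12 = 3 * 4 + 0
GCD = 4


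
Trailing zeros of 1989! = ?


floor(1989/5) = 397
floor(1989/25) = 79
floor(1989/125) = 15
floor(1989/625) = 3
Total = 494

494 trailing zeros


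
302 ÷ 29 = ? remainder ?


302 = 29 * 10 + 12
Check: 290 + 12 = 302

q = 10, r = 12


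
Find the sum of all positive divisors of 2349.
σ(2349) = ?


Divisors of 2349: 1, 3, 9, 27, 29, 81, 87, 261, 783, 2349
Sum = 1 + 3 + 9 + 27 + 29 + 81 + 87 + 261 + 783 + 2349 = 3630

σ(2349) = 3630


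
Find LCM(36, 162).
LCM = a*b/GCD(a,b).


GCD(36, 162) = 18
LCM = 36*162/18 = 5832/18 = 324

LCM = 324


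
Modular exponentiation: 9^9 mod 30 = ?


9^1 mod 30 = 9
9^2 mod 30 = 21
9^3 mod 30 = 9
9^4 mod 30 = 21
9^5 mod 30 = 9
9^6 mod 30 = 21
9^7 mod 30 = 9
9^8 mod 30 = 21
9^9 mod 30 = 9


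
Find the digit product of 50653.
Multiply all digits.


5 × 0 × 6 × 5 × 3 = 0


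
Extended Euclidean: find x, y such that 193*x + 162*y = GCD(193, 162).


Tabular extended Euclidean (each row: r = 193*s + 162*t):
r=193, s=1, t=0
r=162, s=0, t=1
q=1: r=31, s=1, t=-1   [193*(1) + 162*(-1) = 31]
q=5: r=7, s=-5, t=6   [193*(-5) + 162*(6) = 7]
q=4: r=3, s=21, t=-25   [193*(21) + 162*(-25) = 3]
q=2: r=1, s=-47, t=56   [193*(-47) + 162*(56) = 1]
q=3: r=0, s=162, t=-193   [193*(162) + 162*(-193) = 0]
GCD = 1; from the row with r=1: x=-47, y=56
Check: 193*(-47) + 162*(56) = -9071 + 9072 = 1

GCD = 1, x = -47, y = 56


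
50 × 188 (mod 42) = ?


50 × 188 = 9400
9400 mod 42 = 34


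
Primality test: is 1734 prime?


1734 / 2 = 867 (exact division)
1734 is NOT prime.

No, 1734 is not prime


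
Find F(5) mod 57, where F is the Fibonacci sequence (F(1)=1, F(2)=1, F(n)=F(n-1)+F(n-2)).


F(k) mod 57 for k=1..5:
1, 1, 2, 3, 5
F(5) mod 57 = 5


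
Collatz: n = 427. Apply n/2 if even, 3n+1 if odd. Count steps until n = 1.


427 → 1282 → 641 → 1924 → 962 → 481 → 1444 → 722 → 361 → 1084 → 542 → 271 → 814 → 407 → 1222 → 611 → 1834 → 917 → 2752 → 1376 → 688 → 344 → 172 → 86 → 43 → 130 → 65 → 196 → 98 → 49 → 148 → 74 → 37 → 112 → 56 → 28 → 14 → 7 → 22 → 11 → 34 → 17 → 52 → 26 → 13 → 40 → 20 → 10 → 5 → 16 → 8 → 4 → 2 → 1
Total steps = 53

53 steps


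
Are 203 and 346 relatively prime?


Euclidean algorithm:
346 = 1 * 203 + 143
203 = 1 * 143 + 60
143 = 2 * 60 + 23
60 = 2 * 23 + 14
23 = 1 * 14 + 9
14 = 1 * 9 + 5
9 = 1 * 5 + 4
5 = 1 * 4 + 1
4 = 4 * 1 + 0
GCD(203, 346) = 1

Yes, coprime (GCD = 1)


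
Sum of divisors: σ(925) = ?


Divisors of 925: 1, 5, 25, 37, 185, 925
Sum = 1 + 5 + 25 + 37 + 185 + 925 = 1178

σ(925) = 1178


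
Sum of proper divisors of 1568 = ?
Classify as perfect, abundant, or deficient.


Proper divisors: 1, 2, 4, 7, 8, 14, 16, 28, 32, 49, 56, 98, 112, 196, 224, 392, 784
Sum = 1 + 2 + 4 + 7 + 8 + 14 + 16 + 28 + 32 + 49 + 56 + 98 + 112 + 196 + 224 + 392 + 784 = 2023
2023 > 1568 → abundant

s(1568) = 2023 (abundant)


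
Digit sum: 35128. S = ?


3 + 5 + 1 + 2 + 8 = 19


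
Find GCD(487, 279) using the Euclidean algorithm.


487 = 1 * 279 + 208
279 = 1 * 208 + 71
208 = 2 * 71 + 66
71 = 1 * 66 + 5
66 = 13 * 5 + 1
5 = 5 * 1 + 0
GCD = 1


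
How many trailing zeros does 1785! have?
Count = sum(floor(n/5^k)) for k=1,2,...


floor(1785/5) = 357
floor(1785/25) = 71
floor(1785/125) = 14
floor(1785/625) = 2
Total = 444

444 trailing zeros


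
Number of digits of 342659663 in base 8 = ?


342659663 in base 8 = 2433111117
Number of digits = 10

10 digits (base 8)


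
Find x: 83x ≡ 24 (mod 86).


GCD(83, 86) = 1, unique solution
a^(-1) mod 86 = 57
x = 57 * 24 mod 86 = 78

x ≡ 78 (mod 86)


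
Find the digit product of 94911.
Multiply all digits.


9 × 4 × 9 × 1 × 1 = 324


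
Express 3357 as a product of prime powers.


3357 / 3 = 1119
1119 / 3 = 373
373 / 373 = 1
3357 = 3^2 × 373


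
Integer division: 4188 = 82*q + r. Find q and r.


4188 = 82 * 51 + 6
Check: 4182 + 6 = 4188

q = 51, r = 6


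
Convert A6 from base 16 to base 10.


A6 (base 16) = 166 (decimal)
166 (decimal) = 166 (base 10)


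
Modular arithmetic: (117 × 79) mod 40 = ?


117 × 79 = 9243
9243 mod 40 = 3


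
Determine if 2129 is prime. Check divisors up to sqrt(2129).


Check divisors up to sqrt(2129) = 46.1411
No divisors found.
2129 is prime.

Yes, 2129 is prime


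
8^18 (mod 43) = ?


8^1 mod 43 = 8
8^2 mod 43 = 21
8^3 mod 43 = 39
8^4 mod 43 = 11
8^5 mod 43 = 2
8^6 mod 43 = 16
8^7 mod 43 = 42
8^8 mod 43 = 35
8^9 mod 43 = 22
8^10 mod 43 = 4
8^11 mod 43 = 32
8^12 mod 43 = 41
8^13 mod 43 = 27
8^14 mod 43 = 1
8^15 mod 43 = 8
8^16 mod 43 = 21
8^17 mod 43 = 39
8^18 mod 43 = 11


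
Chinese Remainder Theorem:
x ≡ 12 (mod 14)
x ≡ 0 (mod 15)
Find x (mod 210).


M = 14*15 = 210
M1 = M/14 = 15, M2 = M/15 = 14
M1^(-1) mod 14 = 1, M2^(-1) mod 15 = 14
x = 12*15*1 + 0*14*14 = 180
180 mod 210 = 180
Check: 180 mod 14 = 12 ✓, 180 mod 15 = 0 ✓

x ≡ 180 (mod 210)


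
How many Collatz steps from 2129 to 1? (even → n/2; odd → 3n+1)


2129 → 6388 → 3194 → 1597 → 4792 → 2396 → 1198 → 599 → 1798 → 899 → 2698 → 1349 → 4048 → 2024 → 1012 → 506 → 253 → 760 → 380 → 190 → 95 → 286 → 143 → 430 → 215 → 646 → 323 → 970 → 485 → 1456 → 728 → 364 → 182 → 91 → 274 → 137 → 412 → 206 → 103 → 310 → 155 → 466 → 233 → 700 → 350 → 175 → 526 → 263 → 790 → 395 → 1186 → 593 → 1780 → 890 → 445 → 1336 → 668 → 334 → 167 → 502 → 251 → 754 → 377 → 1132 → 566 → 283 → 850 → 425 → 1276 → 638 → 319 → 958 → 479 → 1438 → 719 → 2158 → 1079 → 3238 → 1619 → 4858 → 2429 → 7288 → 3644 → 1822 → 911 → 2734 → 1367 → 4102 → 2051 → 6154 → 3077 → 9232 → 4616 → 2308 → 1154 → 577 → 1732 → 866 → 433 → 1300 → 650 → 325 → 976 → 488 → 244 → 122 → 61 → 184 → 92 → 46 → 23 → 70 → 35 → 106 → 53 → 160 → 80 → 40 → 20 → 10 → 5 → 16 → 8 → 4 → 2 → 1
Total steps = 125

125 steps


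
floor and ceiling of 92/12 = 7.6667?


92/12 = 7.6667
floor = 7
ceil = 8

floor = 7, ceil = 8


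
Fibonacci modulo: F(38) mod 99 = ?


F(k) mod 99 for k=1..38:
1, 1, 2, 3, 5, 8, 13, 21, 34, 55, 89, 45, 35, 80, 16, 96, 13, 10, 23, 33, 56, 89, 46, 36, 82, 19, 2, 21, 23, 44, 67, 12, 79, 91, 71, 63, 35, 98
F(38) mod 99 = 98


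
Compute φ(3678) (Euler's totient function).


3678 = 2 × 3 × 613
Prime factors: 2, 3, 613
φ(3678) = 3678 × (1-1/2) × (1-1/3) × (1-1/613)
= 3678 × 1/2 × 2/3 × 612/613 = 1224

φ(3678) = 1224


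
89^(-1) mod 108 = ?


Use the extended Euclidean algorithm on (108, 89); each row r = 108*s + 89*t:
r=108, s=1, t=0
r=89, s=0, t=1
q=1: r=19, s=1, t=-1   [108*(1) + 89*(-1) = 19]
q=4: r=13, s=-4, t=5   [108*(-4) + 89*(5) = 13]
q=1: r=6, s=5, t=-6   [108*(5) + 89*(-6) = 6]
q=2: r=1, s=-14, t=17   [108*(-14) + 89*(17) = 1]
q=6: r=0, s=89, t=-108   [108*(89) + 89*(-108) = 0]
GCD = 1 with t = 17, so 89*(17) ≡ 1 (mod 108)
Inverse = 17 mod 108 = 17
Check: 89 * 17 = 1513 ≡ 1 (mod 108)

89^(-1) ≡ 17 (mod 108)


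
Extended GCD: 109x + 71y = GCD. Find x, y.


Tabular extended Euclidean (each row: r = 109*s + 71*t):
r=109, s=1, t=0
r=71, s=0, t=1
q=1: r=38, s=1, t=-1   [109*(1) + 71*(-1) = 38]
q=1: r=33, s=-1, t=2   [109*(-1) + 71*(2) = 33]
q=1: r=5, s=2, t=-3   [109*(2) + 71*(-3) = 5]
q=6: r=3, s=-13, t=20   [109*(-13) + 71*(20) = 3]
q=1: r=2, s=15, t=-23   [109*(15) + 71*(-23) = 2]
q=1: r=1, s=-28, t=43   [109*(-28) + 71*(43) = 1]
q=2: r=0, s=71, t=-109   [109*(71) + 71*(-109) = 0]
GCD = 1; from the row with r=1: x=-28, y=43
Check: 109*(-28) + 71*(43) = -3052 + 3053 = 1

GCD = 1, x = -28, y = 43


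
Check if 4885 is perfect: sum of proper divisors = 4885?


Proper divisors of 4885: 1, 5, 977
Sum = 1 + 5 + 977 = 983

No, 4885 is not perfect (983 ≠ 4885)


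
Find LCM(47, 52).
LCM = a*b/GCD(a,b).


GCD(47, 52) = 1
LCM = 47*52/1 = 2444/1 = 2444

LCM = 2444


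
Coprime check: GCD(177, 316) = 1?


Euclidean algorithm:
316 = 1 * 177 + 139
177 = 1 * 139 + 38
139 = 3 * 38 + 25
38 = 1 * 25 + 13
25 = 1 * 13 + 12
13 = 1 * 12 + 1
12 = 12 * 1 + 0
GCD(177, 316) = 1

Yes, coprime (GCD = 1)


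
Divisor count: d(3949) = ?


3949 = 11^1 × 359^1
d(3949) = (1+1) × (1+1) = 4

4 divisors


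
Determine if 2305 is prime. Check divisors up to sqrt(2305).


2305 / 5 = 461 (exact division)
2305 is NOT prime.

No, 2305 is not prime


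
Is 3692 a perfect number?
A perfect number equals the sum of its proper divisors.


Proper divisors of 3692: 1, 2, 4, 13, 26, 52, 71, 142, 284, 923, 1846
Sum = 1 + 2 + 4 + 13 + 26 + 52 + 71 + 142 + 284 + 923 + 1846 = 3364

No, 3692 is not perfect (3364 ≠ 3692)


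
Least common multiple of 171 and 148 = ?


GCD(171, 148) = 1
LCM = 171*148/1 = 25308/1 = 25308

LCM = 25308


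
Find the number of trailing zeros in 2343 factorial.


floor(2343/5) = 468
floor(2343/25) = 93
floor(2343/125) = 18
floor(2343/625) = 3
Total = 582

582 trailing zeros


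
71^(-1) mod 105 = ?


Use the extended Euclidean algorithm on (105, 71); each row r = 105*s + 71*t:
r=105, s=1, t=0
r=71, s=0, t=1
q=1: r=34, s=1, t=-1   [105*(1) + 71*(-1) = 34]
q=2: r=3, s=-2, t=3   [105*(-2) + 71*(3) = 3]
q=11: r=1, s=23, t=-34   [105*(23) + 71*(-34) = 1]
q=3: r=0, s=-71, t=105   [105*(-71) + 71*(105) = 0]
GCD = 1 with t = -34, so 71*(-34) ≡ 1 (mod 105)
Inverse = -34 mod 105 = 71
Check: 71 * 71 = 5041 ≡ 1 (mod 105)

71^(-1) ≡ 71 (mod 105)


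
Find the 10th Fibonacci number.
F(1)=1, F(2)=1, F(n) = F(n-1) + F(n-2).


Sequence: 1, 1, 2, 3, 5, 8, 13, 21, 34, 55
F(10) = 55


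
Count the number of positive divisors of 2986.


2986 = 2^1 × 1493^1
d(2986) = (1+1) × (1+1) = 4

4 divisors


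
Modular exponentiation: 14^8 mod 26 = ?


14^1 mod 26 = 14
14^2 mod 26 = 14
14^3 mod 26 = 14
14^4 mod 26 = 14
14^5 mod 26 = 14
14^6 mod 26 = 14
14^7 mod 26 = 14
14^8 mod 26 = 14


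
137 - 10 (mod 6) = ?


137 - 10 = 127
127 mod 6 = 1


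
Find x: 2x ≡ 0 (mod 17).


GCD(2, 17) = 1, unique solution
a^(-1) mod 17 = 9
x = 9 * 0 mod 17 = 0

x ≡ 0 (mod 17)


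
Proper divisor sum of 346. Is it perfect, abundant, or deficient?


Proper divisors: 1, 2, 173
Sum = 1 + 2 + 173 = 176
176 < 346 → deficient

s(346) = 176 (deficient)


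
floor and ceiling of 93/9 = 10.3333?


93/9 = 10.3333
floor = 10
ceil = 11

floor = 10, ceil = 11


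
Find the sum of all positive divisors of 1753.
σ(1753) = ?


Divisors of 1753: 1, 1753
Sum = 1 + 1753 = 1754

σ(1753) = 1754


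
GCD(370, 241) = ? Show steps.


370 = 1 * 241 + 129
241 = 1 * 129 + 112
129 = 1 * 112 + 17
112 = 6 * 17 + 10
17 = 1 * 10 + 7
10 = 1 * 7 + 3
7 = 2 * 3 + 1
3 = 3 * 1 + 0
GCD = 1


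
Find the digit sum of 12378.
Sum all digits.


1 + 2 + 3 + 7 + 8 = 21


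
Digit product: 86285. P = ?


8 × 6 × 2 × 8 × 5 = 3840


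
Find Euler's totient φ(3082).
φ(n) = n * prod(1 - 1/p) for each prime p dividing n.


3082 = 2 × 23 × 67
Prime factors: 2, 23, 67
φ(3082) = 3082 × (1-1/2) × (1-1/23) × (1-1/67)
= 3082 × 1/2 × 22/23 × 66/67 = 1452

φ(3082) = 1452


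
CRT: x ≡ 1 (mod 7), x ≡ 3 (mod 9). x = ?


M = 7*9 = 63
M1 = M/7 = 9, M2 = M/9 = 7
M1^(-1) mod 7 = 4, M2^(-1) mod 9 = 4
x = 1*9*4 + 3*7*4 = 120
120 mod 63 = 57
Check: 57 mod 7 = 1 ✓, 57 mod 9 = 3 ✓

x ≡ 57 (mod 63)


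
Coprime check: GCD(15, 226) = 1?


Euclidean algorithm:
226 = 15 * 15 + 1
15 = 15 * 1 + 0
GCD(15, 226) = 1

Yes, coprime (GCD = 1)


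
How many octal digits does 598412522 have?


598412522 in base 8 = 4352606352
Number of digits = 10

10 digits (base 8)


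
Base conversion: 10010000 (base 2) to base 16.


10010000 (base 2) = 144 (decimal)
144 (decimal) = 90 (base 16)


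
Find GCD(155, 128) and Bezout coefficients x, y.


Tabular extended Euclidean (each row: r = 155*s + 128*t):
r=155, s=1, t=0
r=128, s=0, t=1
q=1: r=27, s=1, t=-1   [155*(1) + 128*(-1) = 27]
q=4: r=20, s=-4, t=5   [155*(-4) + 128*(5) = 20]
q=1: r=7, s=5, t=-6   [155*(5) + 128*(-6) = 7]
q=2: r=6, s=-14, t=17   [155*(-14) + 128*(17) = 6]
q=1: r=1, s=19, t=-23   [155*(19) + 128*(-23) = 1]
q=6: r=0, s=-128, t=155   [155*(-128) + 128*(155) = 0]
GCD = 1; from the row with r=1: x=19, y=-23
Check: 155*(19) + 128*(-23) = 2945 - 2944 = 1

GCD = 1, x = 19, y = -23


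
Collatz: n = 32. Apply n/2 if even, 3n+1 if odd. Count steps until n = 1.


32 → 16 → 8 → 4 → 2 → 1
Total steps = 5

5 steps


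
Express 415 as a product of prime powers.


415 / 5 = 83
83 / 83 = 1
415 = 5 × 83


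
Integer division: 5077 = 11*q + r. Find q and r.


5077 = 11 * 461 + 6
Check: 5071 + 6 = 5077

q = 461, r = 6


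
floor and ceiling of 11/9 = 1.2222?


11/9 = 1.2222
floor = 1
ceil = 2

floor = 1, ceil = 2


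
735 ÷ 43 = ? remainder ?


735 = 43 * 17 + 4
Check: 731 + 4 = 735

q = 17, r = 4


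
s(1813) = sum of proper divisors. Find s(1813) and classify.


Proper divisors: 1, 7, 37, 49, 259
Sum = 1 + 7 + 37 + 49 + 259 = 353
353 < 1813 → deficient

s(1813) = 353 (deficient)


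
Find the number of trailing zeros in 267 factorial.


floor(267/5) = 53
floor(267/25) = 10
floor(267/125) = 2
Total = 65

65 trailing zeros


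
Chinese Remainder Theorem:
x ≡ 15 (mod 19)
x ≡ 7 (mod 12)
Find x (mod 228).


M = 19*12 = 228
M1 = M/19 = 12, M2 = M/12 = 19
M1^(-1) mod 19 = 8, M2^(-1) mod 12 = 7
x = 15*12*8 + 7*19*7 = 2371
2371 mod 228 = 91
Check: 91 mod 19 = 15 ✓, 91 mod 12 = 7 ✓

x ≡ 91 (mod 228)


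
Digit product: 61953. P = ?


6 × 1 × 9 × 5 × 3 = 810


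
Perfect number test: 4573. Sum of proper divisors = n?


Proper divisors of 4573: 1, 17, 269
Sum = 1 + 17 + 269 = 287

No, 4573 is not perfect (287 ≠ 4573)


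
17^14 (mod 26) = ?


17^1 mod 26 = 17
17^2 mod 26 = 3
17^3 mod 26 = 25
17^4 mod 26 = 9
17^5 mod 26 = 23
17^6 mod 26 = 1
17^7 mod 26 = 17
17^8 mod 26 = 3
17^9 mod 26 = 25
17^10 mod 26 = 9
17^11 mod 26 = 23
17^12 mod 26 = 1
17^13 mod 26 = 17
17^14 mod 26 = 3


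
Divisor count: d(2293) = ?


2293 = 2293^1
d(2293) = (1+1) = 2

2 divisors


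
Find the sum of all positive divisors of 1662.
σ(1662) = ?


Divisors of 1662: 1, 2, 3, 6, 277, 554, 831, 1662
Sum = 1 + 2 + 3 + 6 + 277 + 554 + 831 + 1662 = 3336

σ(1662) = 3336


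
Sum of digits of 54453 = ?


5 + 4 + 4 + 5 + 3 = 21


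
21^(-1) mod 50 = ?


Use the extended Euclidean algorithm on (50, 21); each row r = 50*s + 21*t:
r=50, s=1, t=0
r=21, s=0, t=1
q=2: r=8, s=1, t=-2   [50*(1) + 21*(-2) = 8]
q=2: r=5, s=-2, t=5   [50*(-2) + 21*(5) = 5]
q=1: r=3, s=3, t=-7   [50*(3) + 21*(-7) = 3]
q=1: r=2, s=-5, t=12   [50*(-5) + 21*(12) = 2]
q=1: r=1, s=8, t=-19   [50*(8) + 21*(-19) = 1]
q=2: r=0, s=-21, t=50   [50*(-21) + 21*(50) = 0]
GCD = 1 with t = -19, so 21*(-19) ≡ 1 (mod 50)
Inverse = -19 mod 50 = 31
Check: 21 * 31 = 651 ≡ 1 (mod 50)

21^(-1) ≡ 31 (mod 50)


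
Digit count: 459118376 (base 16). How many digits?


459118376 in base 16 = 1B5D9728
Number of digits = 8

8 digits (base 16)


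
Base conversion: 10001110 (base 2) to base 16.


10001110 (base 2) = 142 (decimal)
142 (decimal) = 8E (base 16)


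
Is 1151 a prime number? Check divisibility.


Check divisors up to sqrt(1151) = 33.9264
No divisors found.
1151 is prime.

Yes, 1151 is prime


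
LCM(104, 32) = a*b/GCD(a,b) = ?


GCD(104, 32) = 8
LCM = 104*32/8 = 3328/8 = 416

LCM = 416


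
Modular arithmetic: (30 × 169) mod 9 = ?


30 × 169 = 5070
5070 mod 9 = 3


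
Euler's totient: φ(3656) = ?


3656 = 2^3 × 457
Prime factors: 2, 457
φ(3656) = 3656 × (1-1/2) × (1-1/457)
= 3656 × 1/2 × 456/457 = 1824

φ(3656) = 1824


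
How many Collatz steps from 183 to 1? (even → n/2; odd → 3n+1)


183 → 550 → 275 → 826 → 413 → 1240 → 620 → 310 → 155 → 466 → 233 → 700 → 350 → 175 → 526 → 263 → 790 → 395 → 1186 → 593 → 1780 → 890 → 445 → 1336 → 668 → 334 → 167 → 502 → 251 → 754 → 377 → 1132 → 566 → 283 → 850 → 425 → 1276 → 638 → 319 → 958 → 479 → 1438 → 719 → 2158 → 1079 → 3238 → 1619 → 4858 → 2429 → 7288 → 3644 → 1822 → 911 → 2734 → 1367 → 4102 → 2051 → 6154 → 3077 → 9232 → 4616 → 2308 → 1154 → 577 → 1732 → 866 → 433 → 1300 → 650 → 325 → 976 → 488 → 244 → 122 → 61 → 184 → 92 → 46 → 23 → 70 → 35 → 106 → 53 → 160 → 80 → 40 → 20 → 10 → 5 → 16 → 8 → 4 → 2 → 1
Total steps = 93

93 steps


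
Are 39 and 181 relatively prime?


Euclidean algorithm:
181 = 4 * 39 + 25
39 = 1 * 25 + 14
25 = 1 * 14 + 11
14 = 1 * 11 + 3
11 = 3 * 3 + 2
3 = 1 * 2 + 1
2 = 2 * 1 + 0
GCD(39, 181) = 1

Yes, coprime (GCD = 1)


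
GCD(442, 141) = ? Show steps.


442 = 3 * 141 + 19
141 = 7 * 19 + 8
19 = 2 * 8 + 3
8 = 2 * 3 + 2
3 = 1 * 2 + 1
2 = 2 * 1 + 0
GCD = 1


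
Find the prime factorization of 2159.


2159 / 17 = 127
127 / 127 = 1
2159 = 17 × 127


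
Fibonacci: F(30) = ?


Sequence: 1, 1, 2, 3, 5, 8, 13, 21, 34, 55, 89, 144, 233, 377, 610, 987, 1597, 2584, 4181, 6765, 10946, 17711, 28657, 46368, 75025, 121393, 196418, 317811, 514229, 832040
F(30) = 832040


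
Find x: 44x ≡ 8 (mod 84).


GCD(44, 84) = 4 divides 8
Divide: 11x ≡ 2 (mod 21)
x ≡ 4 (mod 21)


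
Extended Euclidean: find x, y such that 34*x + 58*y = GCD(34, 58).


Tabular extended Euclidean (each row: r = 34*s + 58*t):
r=34, s=1, t=0
r=58, s=0, t=1
q=0: r=34, s=1, t=0   [34*(1) + 58*(0) = 34]
q=1: r=24, s=-1, t=1   [34*(-1) + 58*(1) = 24]
q=1: r=10, s=2, t=-1   [34*(2) + 58*(-1) = 10]
q=2: r=4, s=-5, t=3   [34*(-5) + 58*(3) = 4]
q=2: r=2, s=12, t=-7   [34*(12) + 58*(-7) = 2]
q=2: r=0, s=-29, t=17   [34*(-29) + 58*(17) = 0]
GCD = 2; from the row with r=2: x=12, y=-7
Check: 34*(12) + 58*(-7) = 408 - 406 = 2

GCD = 2, x = 12, y = -7


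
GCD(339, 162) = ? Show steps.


339 = 2 * 162 + 15
162 = 10 * 15 + 12
15 = 1 * 12 + 3
12 = 4 * 3 + 0
GCD = 3


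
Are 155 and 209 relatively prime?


Euclidean algorithm:
209 = 1 * 155 + 54
155 = 2 * 54 + 47
54 = 1 * 47 + 7
47 = 6 * 7 + 5
7 = 1 * 5 + 2
5 = 2 * 2 + 1
2 = 2 * 1 + 0
GCD(155, 209) = 1

Yes, coprime (GCD = 1)


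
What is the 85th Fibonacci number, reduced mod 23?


F(k) mod 23 for k=1..85:
1, 1, 2, 3, 5, 8, 13, 21, 11, 9, 20, 6, 3, 9, 12, 21, 10, 8, 18, 3, 21, 1, 22, 0, 22, 22, 21, 20, 18, 15, 10, 2, 12, 14, 3, 17, 20, 14, 11, 2, 13, 15, 5, 20, 2, 22, 1, 0, 1, 1, 2, 3, 5, 8, 13, 21, 11, 9, 20, 6, 3, 9, 12, 21, 10, 8, 18, 3, 21, 1, 22, 0, 22, 22, 21, 20, 18, 15, 10, 2, 12, 14, 3, 17, 20
F(85) mod 23 = 20


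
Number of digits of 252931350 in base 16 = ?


252931350 in base 16 = F136D16
Number of digits = 7

7 digits (base 16)


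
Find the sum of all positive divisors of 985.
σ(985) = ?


Divisors of 985: 1, 5, 197, 985
Sum = 1 + 5 + 197 + 985 = 1188

σ(985) = 1188


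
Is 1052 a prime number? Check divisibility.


1052 / 2 = 526 (exact division)
1052 is NOT prime.

No, 1052 is not prime


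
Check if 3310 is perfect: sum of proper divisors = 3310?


Proper divisors of 3310: 1, 2, 5, 10, 331, 662, 1655
Sum = 1 + 2 + 5 + 10 + 331 + 662 + 1655 = 2666

No, 3310 is not perfect (2666 ≠ 3310)


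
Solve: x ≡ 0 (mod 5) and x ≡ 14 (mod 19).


M = 5*19 = 95
M1 = M/5 = 19, M2 = M/19 = 5
M1^(-1) mod 5 = 4, M2^(-1) mod 19 = 4
x = 0*19*4 + 14*5*4 = 280
280 mod 95 = 90
Check: 90 mod 5 = 0 ✓, 90 mod 19 = 14 ✓

x ≡ 90 (mod 95)


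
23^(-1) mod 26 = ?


Use the extended Euclidean algorithm on (26, 23); each row r = 26*s + 23*t:
r=26, s=1, t=0
r=23, s=0, t=1
q=1: r=3, s=1, t=-1   [26*(1) + 23*(-1) = 3]
q=7: r=2, s=-7, t=8   [26*(-7) + 23*(8) = 2]
q=1: r=1, s=8, t=-9   [26*(8) + 23*(-9) = 1]
q=2: r=0, s=-23, t=26   [26*(-23) + 23*(26) = 0]
GCD = 1 with t = -9, so 23*(-9) ≡ 1 (mod 26)
Inverse = -9 mod 26 = 17
Check: 23 * 17 = 391 ≡ 1 (mod 26)

23^(-1) ≡ 17 (mod 26)


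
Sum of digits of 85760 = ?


8 + 5 + 7 + 6 + 0 = 26


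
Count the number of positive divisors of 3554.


3554 = 2^1 × 1777^1
d(3554) = (1+1) × (1+1) = 4

4 divisors


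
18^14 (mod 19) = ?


18^1 mod 19 = 18
18^2 mod 19 = 1
18^3 mod 19 = 18
18^4 mod 19 = 1
18^5 mod 19 = 18
18^6 mod 19 = 1
18^7 mod 19 = 18
18^8 mod 19 = 1
18^9 mod 19 = 18
18^10 mod 19 = 1
18^11 mod 19 = 18
18^12 mod 19 = 1
18^13 mod 19 = 18
18^14 mod 19 = 1


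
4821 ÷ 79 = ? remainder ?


4821 = 79 * 61 + 2
Check: 4819 + 2 = 4821

q = 61, r = 2


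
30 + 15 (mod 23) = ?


30 + 15 = 45
45 mod 23 = 22


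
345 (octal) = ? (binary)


345 (base 8) = 229 (decimal)
229 (decimal) = 11100101 (base 2)


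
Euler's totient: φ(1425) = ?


1425 = 3 × 5^2 × 19
Prime factors: 3, 5, 19
φ(1425) = 1425 × (1-1/3) × (1-1/5) × (1-1/19)
= 1425 × 2/3 × 4/5 × 18/19 = 720

φ(1425) = 720


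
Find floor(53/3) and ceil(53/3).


53/3 = 17.6667
floor = 17
ceil = 18

floor = 17, ceil = 18


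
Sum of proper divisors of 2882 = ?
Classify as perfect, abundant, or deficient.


Proper divisors: 1, 2, 11, 22, 131, 262, 1441
Sum = 1 + 2 + 11 + 22 + 131 + 262 + 1441 = 1870
1870 < 2882 → deficient

s(2882) = 1870 (deficient)


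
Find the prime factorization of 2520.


2520 / 2 = 1260
1260 / 2 = 630
630 / 2 = 315
315 / 3 = 105
105 / 3 = 35
35 / 5 = 7
7 / 7 = 1
2520 = 2^3 × 3^2 × 5 × 7


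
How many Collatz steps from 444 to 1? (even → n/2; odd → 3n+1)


444 → 222 → 111 → 334 → 167 → 502 → 251 → 754 → 377 → 1132 → 566 → 283 → 850 → 425 → 1276 → 638 → 319 → 958 → 479 → 1438 → 719 → 2158 → 1079 → 3238 → 1619 → 4858 → 2429 → 7288 → 3644 → 1822 → 911 → 2734 → 1367 → 4102 → 2051 → 6154 → 3077 → 9232 → 4616 → 2308 → 1154 → 577 → 1732 → 866 → 433 → 1300 → 650 → 325 → 976 → 488 → 244 → 122 → 61 → 184 → 92 → 46 → 23 → 70 → 35 → 106 → 53 → 160 → 80 → 40 → 20 → 10 → 5 → 16 → 8 → 4 → 2 → 1
Total steps = 71

71 steps


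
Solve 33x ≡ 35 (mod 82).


GCD(33, 82) = 1, unique solution
a^(-1) mod 82 = 5
x = 5 * 35 mod 82 = 11

x ≡ 11 (mod 82)


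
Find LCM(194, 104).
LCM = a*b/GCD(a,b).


GCD(194, 104) = 2
LCM = 194*104/2 = 20176/2 = 10088

LCM = 10088


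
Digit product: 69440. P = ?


6 × 9 × 4 × 4 × 0 = 0


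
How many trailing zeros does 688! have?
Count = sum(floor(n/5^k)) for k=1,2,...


floor(688/5) = 137
floor(688/25) = 27
floor(688/125) = 5
floor(688/625) = 1
Total = 170

170 trailing zeros


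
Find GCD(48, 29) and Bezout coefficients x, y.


Tabular extended Euclidean (each row: r = 48*s + 29*t):
r=48, s=1, t=0
r=29, s=0, t=1
q=1: r=19, s=1, t=-1   [48*(1) + 29*(-1) = 19]
q=1: r=10, s=-1, t=2   [48*(-1) + 29*(2) = 10]
q=1: r=9, s=2, t=-3   [48*(2) + 29*(-3) = 9]
q=1: r=1, s=-3, t=5   [48*(-3) + 29*(5) = 1]
q=9: r=0, s=29, t=-48   [48*(29) + 29*(-48) = 0]
GCD = 1; from the row with r=1: x=-3, y=5
Check: 48*(-3) + 29*(5) = -144 + 145 = 1

GCD = 1, x = -3, y = 5


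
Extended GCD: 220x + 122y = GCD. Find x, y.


Tabular extended Euclidean (each row: r = 220*s + 122*t):
r=220, s=1, t=0
r=122, s=0, t=1
q=1: r=98, s=1, t=-1   [220*(1) + 122*(-1) = 98]
q=1: r=24, s=-1, t=2   [220*(-1) + 122*(2) = 24]
q=4: r=2, s=5, t=-9   [220*(5) + 122*(-9) = 2]
q=12: r=0, s=-61, t=110   [220*(-61) + 122*(110) = 0]
GCD = 2; from the row with r=2: x=5, y=-9
Check: 220*(5) + 122*(-9) = 1100 - 1098 = 2

GCD = 2, x = 5, y = -9


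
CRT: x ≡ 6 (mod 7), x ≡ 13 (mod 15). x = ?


M = 7*15 = 105
M1 = M/7 = 15, M2 = M/15 = 7
M1^(-1) mod 7 = 1, M2^(-1) mod 15 = 13
x = 6*15*1 + 13*7*13 = 1273
1273 mod 105 = 13
Check: 13 mod 7 = 6 ✓, 13 mod 15 = 13 ✓

x ≡ 13 (mod 105)


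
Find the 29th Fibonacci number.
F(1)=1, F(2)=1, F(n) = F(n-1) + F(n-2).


Sequence: 1, 1, 2, 3, 5, 8, 13, 21, 34, 55, 89, 144, 233, 377, 610, 987, 1597, 2584, 4181, 6765, 10946, 17711, 28657, 46368, 75025, 121393, 196418, 317811, 514229
F(29) = 514229


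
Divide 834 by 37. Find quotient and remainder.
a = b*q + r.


834 = 37 * 22 + 20
Check: 814 + 20 = 834

q = 22, r = 20


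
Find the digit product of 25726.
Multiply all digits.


2 × 5 × 7 × 2 × 6 = 840


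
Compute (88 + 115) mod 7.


88 + 115 = 203
203 mod 7 = 0


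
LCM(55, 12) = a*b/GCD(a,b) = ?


GCD(55, 12) = 1
LCM = 55*12/1 = 660/1 = 660

LCM = 660


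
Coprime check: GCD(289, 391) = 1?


Euclidean algorithm:
391 = 1 * 289 + 102
289 = 2 * 102 + 85
102 = 1 * 85 + 17
85 = 5 * 17 + 0
GCD(289, 391) = 17

No, not coprime (GCD = 17)


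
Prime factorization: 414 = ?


414 / 2 = 207
207 / 3 = 69
69 / 3 = 23
23 / 23 = 1
414 = 2 × 3^2 × 23


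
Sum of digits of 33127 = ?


3 + 3 + 1 + 2 + 7 = 16
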